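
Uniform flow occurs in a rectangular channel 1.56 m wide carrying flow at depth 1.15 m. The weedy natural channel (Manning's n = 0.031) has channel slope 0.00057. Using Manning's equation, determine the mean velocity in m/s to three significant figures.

A = b·y = 1.56 × 1.15 = 1.794 m²
P = b + 2y = 1.56 + 2×1.15 = 3.860 m
R = A/P = 1.794/3.860 = 0.4648 m
Q = (1/n)·A·R^(2/3)·S^(1/2) = (1/0.031) × 1.794 × 0.4648^(2/3) × 0.00057^(1/2) = 0.8290 m³/s
V = Q/A = 0.8290/1.794 = 0.4621 m/s

0.462 m/s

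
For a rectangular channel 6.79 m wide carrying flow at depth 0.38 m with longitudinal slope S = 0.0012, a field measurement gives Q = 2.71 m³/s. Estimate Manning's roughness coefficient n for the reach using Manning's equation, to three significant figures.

0.0161

A = b·y = 6.79 × 0.38 = 2.580 m²
P = b + 2y = 6.79 + 2×0.38 = 7.550 m
R = A/P = 2.580/7.550 = 0.3417 m
n = (1/Q)·A·R^(2/3)·S^(1/2) = (1/2.71) × 2.580 × 0.4888 × 0.03464 = 0.01612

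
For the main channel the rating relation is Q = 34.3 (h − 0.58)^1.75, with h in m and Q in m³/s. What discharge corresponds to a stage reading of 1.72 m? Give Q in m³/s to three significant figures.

Q = 34.3 × (1.72 − 0.58)^1.75 = 34.3 × 1.14^1.75 = 43.14 m³/s

43.1 m³/s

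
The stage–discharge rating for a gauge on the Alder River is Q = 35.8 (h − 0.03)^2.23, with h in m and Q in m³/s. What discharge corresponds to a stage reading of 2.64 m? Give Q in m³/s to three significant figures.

Q = 35.8 × (2.64 − 0.03)^2.23 = 35.8 × 2.61^2.23 = 304.1 m³/s

304 m³/s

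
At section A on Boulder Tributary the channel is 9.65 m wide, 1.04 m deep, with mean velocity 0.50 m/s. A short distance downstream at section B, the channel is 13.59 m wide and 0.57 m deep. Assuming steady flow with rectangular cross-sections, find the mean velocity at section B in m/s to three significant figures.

0.648 m/s

Q = A₁V₁ = (9.65×1.04) × 0.50 = 5.018 m³/s
A₂ = 13.59 × 0.57 = 7.746 m²
V₂ = Q/A₂ = 5.018/7.746 = 0.6478 m/s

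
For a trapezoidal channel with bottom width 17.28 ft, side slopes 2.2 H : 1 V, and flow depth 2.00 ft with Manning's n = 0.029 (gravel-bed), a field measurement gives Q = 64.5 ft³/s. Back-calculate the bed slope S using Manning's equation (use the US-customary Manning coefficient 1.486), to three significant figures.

A = (b + z·y)·y = (17.28 + 2.2×2.00)×2.00 = 43.36 ft²
P = b + 2y√(1+z²) = 17.28 + 2×2.00×√(1+2.2²) = 26.95 ft
R = A/P = 43.36/26.95 = 1.609 ft
S = (Q·n / (1.486·A·R^(2/3)))² = (64.5×0.029 / (1.486×43.36×1.373))² = 0.0004469

0.000447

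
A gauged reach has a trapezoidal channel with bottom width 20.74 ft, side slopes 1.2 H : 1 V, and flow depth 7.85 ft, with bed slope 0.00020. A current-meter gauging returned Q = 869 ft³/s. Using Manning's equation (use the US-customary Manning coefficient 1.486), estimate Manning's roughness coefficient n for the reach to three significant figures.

0.0173

A = (b + z·y)·y = (20.74 + 1.2×7.85)×7.85 = 236.8 ft²
P = b + 2y√(1+z²) = 20.74 + 2×7.85×√(1+1.2²) = 45.26 ft
R = A/P = 236.8/45.26 = 5.231 ft
n = (1.486/Q)·A·R^(2/3)·S^(1/2) = (1.486/869) × 236.8 × 3.013 × 0.01414 = 0.01725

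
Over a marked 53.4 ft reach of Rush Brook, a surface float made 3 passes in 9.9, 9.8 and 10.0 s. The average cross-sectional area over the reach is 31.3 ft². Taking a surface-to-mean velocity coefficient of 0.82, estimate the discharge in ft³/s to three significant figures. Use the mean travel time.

138 ft³/s

t̄ = (9.9 + 9.8 + 10.0) / 3 = 9.9 s
v_surface = L / t̄ = 53.4 / 9.9 = 5.394 ft/s
v_mean = 0.82 × 5.394 = 4.423 ft/s
Q = A × v_mean = 31.3 × 4.423 = 138.4 ft³/s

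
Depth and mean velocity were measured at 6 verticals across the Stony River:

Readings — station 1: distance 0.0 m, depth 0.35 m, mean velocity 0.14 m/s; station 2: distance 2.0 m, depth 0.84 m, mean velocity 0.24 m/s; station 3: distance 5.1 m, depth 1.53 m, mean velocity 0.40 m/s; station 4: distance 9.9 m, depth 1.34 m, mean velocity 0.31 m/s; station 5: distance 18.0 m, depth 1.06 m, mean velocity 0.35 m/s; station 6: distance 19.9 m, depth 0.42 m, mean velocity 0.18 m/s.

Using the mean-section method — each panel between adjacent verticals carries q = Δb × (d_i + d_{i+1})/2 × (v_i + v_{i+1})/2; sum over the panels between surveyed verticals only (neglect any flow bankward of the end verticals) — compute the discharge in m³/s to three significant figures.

Panel 1-2: Δb = 2 m, d̄ = (0.35+0.84)/2 = 0.595, v̄ = (0.14+0.24)/2 = 0.19 → q = 2×0.595×0.19 = 0.2261 m³/s
Panel 2-3: Δb = 3.1 m, d̄ = (0.84+1.53)/2 = 1.185, v̄ = (0.24+0.40)/2 = 0.32 → q = 3.1×1.185×0.32 = 1.176 m³/s
Panel 3-4: Δb = 4.8 m, d̄ = (1.53+1.34)/2 = 1.435, v̄ = (0.40+0.31)/2 = 0.355 → q = 4.8×1.435×0.355 = 2.445 m³/s
Panel 4-5: Δb = 8.1 m, d̄ = (1.34+1.06)/2 = 1.2, v̄ = (0.31+0.35)/2 = 0.33 → q = 8.1×1.2×0.33 = 3.208 m³/s
Panel 5-6: Δb = 1.9 m, d̄ = (1.06+0.42)/2 = 0.74, v̄ = (0.35+0.18)/2 = 0.265 → q = 1.9×0.74×0.265 = 0.3726 m³/s
Q = Σ q = 7.427 m³/s

7.43 m³/s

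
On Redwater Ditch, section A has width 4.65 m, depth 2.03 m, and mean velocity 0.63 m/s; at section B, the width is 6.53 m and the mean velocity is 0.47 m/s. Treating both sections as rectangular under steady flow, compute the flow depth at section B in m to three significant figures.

Q = A₁V₁ = (4.65×2.03) × 0.63 = 5.947 m³/s
d₂ = Q/(b₂ V₂) = 5.947/(6.53×0.47) = 1.938 m

1.94 m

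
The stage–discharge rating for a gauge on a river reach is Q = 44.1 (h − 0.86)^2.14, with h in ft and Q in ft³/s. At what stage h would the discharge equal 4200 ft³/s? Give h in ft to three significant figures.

9.27 ft

h − h₀ = (Q/C)^(1/b) = (4200/44.1)^(1/2.14) = 8.408 ft
h = 0.86 + 8.408 = 9.268 ft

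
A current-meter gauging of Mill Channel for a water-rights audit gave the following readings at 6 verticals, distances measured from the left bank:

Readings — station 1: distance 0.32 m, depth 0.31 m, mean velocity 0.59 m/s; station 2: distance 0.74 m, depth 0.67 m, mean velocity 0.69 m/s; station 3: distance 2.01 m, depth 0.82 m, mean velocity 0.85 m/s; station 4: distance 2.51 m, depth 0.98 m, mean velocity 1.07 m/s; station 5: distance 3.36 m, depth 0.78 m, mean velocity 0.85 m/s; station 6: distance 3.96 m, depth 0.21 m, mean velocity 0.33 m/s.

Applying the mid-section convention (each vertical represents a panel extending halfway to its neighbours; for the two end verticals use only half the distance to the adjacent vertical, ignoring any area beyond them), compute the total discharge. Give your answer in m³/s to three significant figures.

w_1 = (0.74 − 0.32)/2 = 0.21 m; q_1 = 0.59 × 0.31 × 0.21 = 0.03841 m³/s
w_2 = (2.01 − 0.32)/2 = 0.845 m; q_2 = 0.69 × 0.67 × 0.845 = 0.3906 m³/s
w_3 = (2.51 − 0.74)/2 = 0.885 m; q_3 = 0.85 × 0.82 × 0.885 = 0.6168 m³/s
w_4 = (3.36 − 2.01)/2 = 0.675 m; q_4 = 1.07 × 0.98 × 0.675 = 0.7078 m³/s
w_5 = (3.96 − 2.51)/2 = 0.725 m; q_5 = 0.85 × 0.78 × 0.725 = 0.4807 m³/s
w_6 = (3.96 − 3.36)/2 = 0.3 m; q_6 = 0.33 × 0.21 × 0.3 = 0.02079 m³/s
Q = Σ qᵢ = 2.255 m³/s

2.26 m³/s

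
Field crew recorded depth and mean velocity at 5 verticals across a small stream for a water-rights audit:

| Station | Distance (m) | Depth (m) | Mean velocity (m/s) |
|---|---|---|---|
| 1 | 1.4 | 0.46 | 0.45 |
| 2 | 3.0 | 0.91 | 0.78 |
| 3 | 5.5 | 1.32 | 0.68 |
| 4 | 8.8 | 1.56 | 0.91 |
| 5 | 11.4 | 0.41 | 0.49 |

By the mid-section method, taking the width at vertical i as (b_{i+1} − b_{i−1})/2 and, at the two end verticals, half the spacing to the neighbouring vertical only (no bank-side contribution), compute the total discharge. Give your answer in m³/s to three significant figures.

8.67 m³/s

w_1 = (3.0 − 1.4)/2 = 0.8 m; q_1 = 0.45 × 0.46 × 0.8 = 0.1656 m³/s
w_2 = (5.5 − 1.4)/2 = 2.05 m; q_2 = 0.78 × 0.91 × 2.05 = 1.455 m³/s
w_3 = (8.8 − 3.0)/2 = 2.9 m; q_3 = 0.68 × 1.32 × 2.9 = 2.603 m³/s
w_4 = (11.4 − 5.5)/2 = 2.95 m; q_4 = 0.91 × 1.56 × 2.95 = 4.188 m³/s
w_5 = (11.4 − 8.8)/2 = 1.3 m; q_5 = 0.49 × 0.41 × 1.3 = 0.2612 m³/s
Q = Σ qᵢ = 8.673 m³/s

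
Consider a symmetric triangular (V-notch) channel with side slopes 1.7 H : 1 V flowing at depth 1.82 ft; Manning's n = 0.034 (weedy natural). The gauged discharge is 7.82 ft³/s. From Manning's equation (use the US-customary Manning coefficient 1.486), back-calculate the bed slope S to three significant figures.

A = z·y² = 1.7×1.82² = 5.631 ft²
P = 2y√(1+z²) = 2×1.82×√(1+1.7²) = 7.179 ft
R = A/P = 5.631/7.179 = 0.7844 ft
S = (Q·n / (1.486·A·R^(2/3)))² = (7.82×0.034 / (1.486×5.631×0.8505))² = 0.001396

0.00140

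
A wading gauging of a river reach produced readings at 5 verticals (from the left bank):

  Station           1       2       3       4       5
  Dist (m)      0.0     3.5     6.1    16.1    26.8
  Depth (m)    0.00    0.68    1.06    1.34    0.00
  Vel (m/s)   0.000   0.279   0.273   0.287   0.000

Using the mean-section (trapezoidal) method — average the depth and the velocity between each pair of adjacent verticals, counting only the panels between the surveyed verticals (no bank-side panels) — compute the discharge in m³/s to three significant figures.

5.18 m³/s

Panel 1-2: Δb = 3.5 m, d̄ = (0.00+0.68)/2 = 0.34, v̄ = (0.000+0.279)/2 = 0.1395 → q = 3.5×0.34×0.1395 = 0.1660 m³/s
Panel 2-3: Δb = 2.6 m, d̄ = (0.68+1.06)/2 = 0.87, v̄ = (0.279+0.273)/2 = 0.276 → q = 2.6×0.87×0.276 = 0.6243 m³/s
Panel 3-4: Δb = 10 m, d̄ = (1.06+1.34)/2 = 1.2, v̄ = (0.273+0.287)/2 = 0.28 → q = 10×1.2×0.28 = 3.360 m³/s
Panel 4-5: Δb = 10.7 m, d̄ = (1.34+0.00)/2 = 0.67, v̄ = (0.287+0.000)/2 = 0.1435 → q = 10.7×0.67×0.1435 = 1.029 m³/s
Q = Σ q = 5.179 m³/s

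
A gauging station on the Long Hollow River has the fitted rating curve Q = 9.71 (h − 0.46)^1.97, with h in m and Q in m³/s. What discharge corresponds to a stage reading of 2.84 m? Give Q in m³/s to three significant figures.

53.6 m³/s

Q = 9.71 × (2.84 − 0.46)^1.97 = 9.71 × 2.38^1.97 = 53.59 m³/s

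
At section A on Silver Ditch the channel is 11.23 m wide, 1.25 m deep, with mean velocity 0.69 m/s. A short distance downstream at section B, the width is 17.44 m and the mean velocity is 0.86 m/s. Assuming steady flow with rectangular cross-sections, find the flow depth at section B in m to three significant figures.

Q = A₁V₁ = (11.23×1.25) × 0.69 = 9.686 m³/s
d₂ = Q/(b₂ V₂) = 9.686/(17.44×0.86) = 0.6458 m

0.646 m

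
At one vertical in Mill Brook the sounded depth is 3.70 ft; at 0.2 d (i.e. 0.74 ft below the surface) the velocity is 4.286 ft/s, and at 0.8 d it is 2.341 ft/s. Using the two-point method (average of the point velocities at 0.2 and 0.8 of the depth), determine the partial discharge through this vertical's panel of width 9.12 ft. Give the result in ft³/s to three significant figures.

112 ft³/s

v̄ = (4.286 + 2.341) / 2 = 3.314 ft/s
q = v̄ × d × w = 3.314 × 3.70 × 9.12 = 111.8 ft³/s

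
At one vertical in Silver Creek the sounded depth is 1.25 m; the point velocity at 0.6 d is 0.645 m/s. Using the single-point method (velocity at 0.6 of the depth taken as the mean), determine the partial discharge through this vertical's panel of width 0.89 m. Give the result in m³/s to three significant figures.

0.718 m³/s

v̄ = v₀.₆ = 0.645 m/s
q = v̄ × d × w = 0.6450 × 1.25 × 0.89 = 0.7176 m³/s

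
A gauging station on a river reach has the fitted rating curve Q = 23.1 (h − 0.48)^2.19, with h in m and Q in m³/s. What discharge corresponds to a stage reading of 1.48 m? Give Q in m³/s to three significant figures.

Q = 23.1 × (1.48 − 0.48)^2.19 = 23.1 × 1^2.19 = 23.10 m³/s

23.1 m³/s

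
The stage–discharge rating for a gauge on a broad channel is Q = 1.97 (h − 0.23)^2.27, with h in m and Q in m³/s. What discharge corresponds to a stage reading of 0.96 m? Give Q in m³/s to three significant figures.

0.964 m³/s

Q = 1.97 × (0.96 − 0.23)^2.27 = 1.97 × 0.73^2.27 = 0.9643 m³/s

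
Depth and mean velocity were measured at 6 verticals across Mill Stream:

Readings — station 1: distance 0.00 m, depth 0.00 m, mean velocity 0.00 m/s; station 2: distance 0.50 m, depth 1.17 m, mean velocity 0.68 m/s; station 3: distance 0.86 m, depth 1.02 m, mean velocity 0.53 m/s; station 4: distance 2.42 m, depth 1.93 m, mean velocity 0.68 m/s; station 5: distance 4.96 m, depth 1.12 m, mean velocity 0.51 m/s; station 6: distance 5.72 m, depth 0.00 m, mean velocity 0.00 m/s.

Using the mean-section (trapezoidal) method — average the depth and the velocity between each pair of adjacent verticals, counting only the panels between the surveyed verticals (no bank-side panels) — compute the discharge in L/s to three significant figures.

4140 L/s

Panel 1-2: Δb = 0.5 m, d̄ = (0.00+1.17)/2 = 0.585, v̄ = (0.00+0.68)/2 = 0.34 → q = 0.5×0.585×0.34 = 0.09945 m³/s
Panel 2-3: Δb = 0.36 m, d̄ = (1.17+1.02)/2 = 1.095, v̄ = (0.68+0.53)/2 = 0.605 → q = 0.36×1.095×0.605 = 0.2385 m³/s
Panel 3-4: Δb = 1.56 m, d̄ = (1.02+1.93)/2 = 1.475, v̄ = (0.53+0.68)/2 = 0.605 → q = 1.56×1.475×0.605 = 1.392 m³/s
Panel 4-5: Δb = 2.54 m, d̄ = (1.93+1.12)/2 = 1.525, v̄ = (0.68+0.51)/2 = 0.595 → q = 2.54×1.525×0.595 = 2.305 m³/s
Panel 5-6: Δb = 0.76 m, d̄ = (1.12+0.00)/2 = 0.56, v̄ = (0.51+0.00)/2 = 0.255 → q = 0.76×0.56×0.255 = 0.1085 m³/s
Q = Σ q = 4.143 m³/s
= 4.143 × 1000 = 4143 L/s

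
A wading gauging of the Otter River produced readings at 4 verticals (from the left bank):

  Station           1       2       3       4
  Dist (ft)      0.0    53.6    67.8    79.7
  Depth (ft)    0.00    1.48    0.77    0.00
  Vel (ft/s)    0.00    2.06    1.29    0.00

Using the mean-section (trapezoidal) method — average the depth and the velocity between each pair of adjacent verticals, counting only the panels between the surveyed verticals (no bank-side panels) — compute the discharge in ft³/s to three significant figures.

Panel 1-2: Δb = 53.6 ft, d̄ = (0.00+1.48)/2 = 0.74, v̄ = (0.00+2.06)/2 = 1.03 → q = 53.6×0.74×1.03 = 40.85 ft³/s
Panel 2-3: Δb = 14.2 ft, d̄ = (1.48+0.77)/2 = 1.125, v̄ = (2.06+1.29)/2 = 1.675 → q = 14.2×1.125×1.675 = 26.76 ft³/s
Panel 3-4: Δb = 11.9 ft, d̄ = (0.77+0.00)/2 = 0.385, v̄ = (1.29+0.00)/2 = 0.645 → q = 11.9×0.385×0.645 = 2.955 ft³/s
Q = Σ q = 70.57 ft³/s

70.6 ft³/s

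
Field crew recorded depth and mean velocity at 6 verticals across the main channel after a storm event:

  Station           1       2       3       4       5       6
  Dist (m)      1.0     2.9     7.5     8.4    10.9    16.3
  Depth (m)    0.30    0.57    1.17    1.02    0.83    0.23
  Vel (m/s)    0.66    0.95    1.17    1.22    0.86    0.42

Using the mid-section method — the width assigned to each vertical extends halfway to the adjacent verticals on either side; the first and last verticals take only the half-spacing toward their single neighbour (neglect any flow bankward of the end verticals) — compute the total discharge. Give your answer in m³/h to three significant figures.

w_1 = (2.9 − 1.0)/2 = 0.95 m; q_1 = 0.66 × 0.30 × 0.95 = 0.1881 m³/s
w_2 = (7.5 − 1.0)/2 = 3.25 m; q_2 = 0.95 × 0.57 × 3.25 = 1.760 m³/s
w_3 = (8.4 − 2.9)/2 = 2.75 m; q_3 = 1.17 × 1.17 × 2.75 = 3.764 m³/s
w_4 = (10.9 − 7.5)/2 = 1.7 m; q_4 = 1.22 × 1.02 × 1.7 = 2.115 m³/s
w_5 = (16.3 − 8.4)/2 = 3.95 m; q_5 = 0.86 × 0.83 × 3.95 = 2.820 m³/s
w_6 = (16.3 − 10.9)/2 = 2.7 m; q_6 = 0.42 × 0.23 × 2.7 = 0.2608 m³/s
Q = Σ qᵢ = 10.91 m³/s
= 10.91 × 3600 = 39270 m³/h

39300 m³/h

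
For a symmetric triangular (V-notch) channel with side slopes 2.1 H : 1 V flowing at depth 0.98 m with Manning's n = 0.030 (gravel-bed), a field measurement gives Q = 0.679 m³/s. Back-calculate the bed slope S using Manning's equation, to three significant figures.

0.000303

A = z·y² = 2.1×0.98² = 2.017 m²
P = 2y√(1+z²) = 2×0.98×√(1+2.1²) = 4.559 m
R = A/P = 2.017/4.559 = 0.4424 m
S = (Q·n / (1·A·R^(2/3)))² = (0.679×0.030 / (1×2.017×0.5806))² = 0.0003026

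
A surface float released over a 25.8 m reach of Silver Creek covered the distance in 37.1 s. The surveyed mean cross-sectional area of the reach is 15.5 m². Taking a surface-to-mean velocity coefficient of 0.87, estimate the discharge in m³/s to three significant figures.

9.38 m³/s

v_surface = L / t̄ = 25.8 / 37.1 = 0.6954 m/s
v_mean = 0.87 × 0.6954 = 0.6050 m/s
Q = A × v_mean = 15.5 × 0.6050 = 9.378 m³/s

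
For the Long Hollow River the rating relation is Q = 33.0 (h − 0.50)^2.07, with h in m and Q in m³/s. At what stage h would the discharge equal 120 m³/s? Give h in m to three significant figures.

h − h₀ = (Q/C)^(1/b) = (120/33.0)^(1/2.07) = 1.866 m
h = 0.50 + 1.866 = 2.366 m

2.37 m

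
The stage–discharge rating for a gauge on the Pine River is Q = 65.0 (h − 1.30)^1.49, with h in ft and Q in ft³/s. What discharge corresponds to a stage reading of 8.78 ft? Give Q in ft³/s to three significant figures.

1300 ft³/s

Q = 65.0 × (8.78 − 1.30)^1.49 = 65.0 × 7.48^1.49 = 1303 ft³/s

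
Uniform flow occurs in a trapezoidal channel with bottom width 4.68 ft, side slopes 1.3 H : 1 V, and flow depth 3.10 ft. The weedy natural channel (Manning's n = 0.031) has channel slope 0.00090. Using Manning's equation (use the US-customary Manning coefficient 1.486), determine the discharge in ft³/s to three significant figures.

A = (b + z·y)·y = (4.68 + 1.3×3.10)×3.10 = 27.00 ft²
P = b + 2y√(1+z²) = 4.68 + 2×3.10×√(1+1.3²) = 14.85 ft
R = A/P = 27.00/14.85 = 1.818 ft
Q = (1.486/n)·A·R^(2/3)·S^(1/2) = (1.486/0.031) × 27.00 × 1.818^(2/3) × 0.00090^(1/2) = 57.85 ft³/s

57.8 ft³/s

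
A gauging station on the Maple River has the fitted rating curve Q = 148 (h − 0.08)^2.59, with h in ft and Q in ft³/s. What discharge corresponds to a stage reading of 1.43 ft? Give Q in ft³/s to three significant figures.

Q = 148 × (1.43 − 0.08)^2.59 = 148 × 1.35^2.59 = 322.0 ft³/s

322 ft³/s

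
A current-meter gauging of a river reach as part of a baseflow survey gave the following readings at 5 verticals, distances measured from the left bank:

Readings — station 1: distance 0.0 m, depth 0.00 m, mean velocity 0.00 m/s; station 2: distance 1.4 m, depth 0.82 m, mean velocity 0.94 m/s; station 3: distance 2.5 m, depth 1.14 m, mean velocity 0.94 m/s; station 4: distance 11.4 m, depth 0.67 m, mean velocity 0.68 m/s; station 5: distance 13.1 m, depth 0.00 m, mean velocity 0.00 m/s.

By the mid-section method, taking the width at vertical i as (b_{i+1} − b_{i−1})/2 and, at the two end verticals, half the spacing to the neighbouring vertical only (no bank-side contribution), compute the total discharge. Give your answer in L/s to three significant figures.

w_2 = (2.5 − 0.0)/2 = 1.25 m; q_2 = 0.94 × 0.82 × 1.25 = 0.9635 m³/s
w_3 = (11.4 − 1.4)/2 = 5 m; q_3 = 0.94 × 1.14 × 5 = 5.358 m³/s
w_4 = (13.1 − 2.5)/2 = 5.3 m; q_4 = 0.68 × 0.67 × 5.3 = 2.415 m³/s
Stations 1, 5 contribute zero (depth or velocity is 0).
Q = Σ qᵢ = 8.736 m³/s
= 8.736 × 1000 = 8736 L/s

8740 L/s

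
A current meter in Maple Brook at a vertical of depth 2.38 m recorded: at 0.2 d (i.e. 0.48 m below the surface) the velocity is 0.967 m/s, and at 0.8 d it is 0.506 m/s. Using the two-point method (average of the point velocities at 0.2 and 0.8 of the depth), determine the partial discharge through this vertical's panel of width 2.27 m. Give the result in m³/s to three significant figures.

v̄ = (0.967 + 0.506) / 2 = 0.7365 m/s
q = v̄ × d × w = 0.7365 × 2.38 × 2.27 = 3.979 m³/s

3.98 m³/s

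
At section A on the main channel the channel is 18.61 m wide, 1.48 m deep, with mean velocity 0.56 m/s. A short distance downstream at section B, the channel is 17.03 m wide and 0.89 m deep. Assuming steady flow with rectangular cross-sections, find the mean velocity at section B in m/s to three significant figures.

Q = A₁V₁ = (18.61×1.48) × 0.56 = 15.42 m³/s
A₂ = 17.03 × 0.89 = 15.16 m²
V₂ = Q/A₂ = 15.42/15.16 = 1.018 m/s

1.02 m/s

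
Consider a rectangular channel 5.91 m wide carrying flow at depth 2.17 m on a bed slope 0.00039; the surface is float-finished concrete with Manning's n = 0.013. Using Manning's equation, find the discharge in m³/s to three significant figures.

A = b·y = 5.91 × 2.17 = 12.82 m²
P = b + 2y = 5.91 + 2×2.17 = 10.25 m
R = A/P = 12.82/10.25 = 1.251 m
Q = (1/n)·A·R^(2/3)·S^(1/2) = (1/0.013) × 12.82 × 1.251^(2/3) × 0.00039^(1/2) = 22.62 m³/s

22.6 m³/s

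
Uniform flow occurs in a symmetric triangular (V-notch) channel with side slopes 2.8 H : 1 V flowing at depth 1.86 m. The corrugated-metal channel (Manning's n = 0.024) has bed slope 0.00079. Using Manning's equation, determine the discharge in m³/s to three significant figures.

10.4 m³/s

A = z·y² = 2.8×1.86² = 9.687 m²
P = 2y√(1+z²) = 2×1.86×√(1+2.8²) = 11.06 m
R = A/P = 9.687/11.06 = 0.8758 m
Q = (1/n)·A·R^(2/3)·S^(1/2) = (1/0.024) × 9.687 × 0.8758^(2/3) × 0.00079^(1/2) = 10.38 m³/s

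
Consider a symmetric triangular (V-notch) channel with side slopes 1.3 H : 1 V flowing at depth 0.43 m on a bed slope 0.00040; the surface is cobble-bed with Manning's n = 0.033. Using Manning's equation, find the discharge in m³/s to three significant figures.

A = z·y² = 1.3×0.43² = 0.2404 m²
P = 2y√(1+z²) = 2×0.43×√(1+1.3²) = 1.411 m
R = A/P = 0.2404/1.411 = 0.1704 m
Q = (1/n)·A·R^(2/3)·S^(1/2) = (1/0.033) × 0.2404 × 0.1704^(2/3) × 0.00040^(1/2) = 0.04478 m³/s

0.0448 m³/s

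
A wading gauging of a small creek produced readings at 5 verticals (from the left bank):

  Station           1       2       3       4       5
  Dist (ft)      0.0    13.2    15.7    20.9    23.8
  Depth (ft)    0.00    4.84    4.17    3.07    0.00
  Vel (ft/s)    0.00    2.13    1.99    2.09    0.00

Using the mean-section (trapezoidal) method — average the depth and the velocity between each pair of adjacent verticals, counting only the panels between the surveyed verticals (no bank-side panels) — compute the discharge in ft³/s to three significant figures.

Panel 1-2: Δb = 13.2 ft, d̄ = (0.00+4.84)/2 = 2.42, v̄ = (0.00+2.13)/2 = 1.065 → q = 13.2×2.42×1.065 = 34.02 ft³/s
Panel 2-3: Δb = 2.5 ft, d̄ = (4.84+4.17)/2 = 4.505, v̄ = (2.13+1.99)/2 = 2.06 → q = 2.5×4.505×2.06 = 23.20 ft³/s
Panel 3-4: Δb = 5.2 ft, d̄ = (4.17+3.07)/2 = 3.62, v̄ = (1.99+2.09)/2 = 2.04 → q = 5.2×3.62×2.04 = 38.40 ft³/s
Panel 4-5: Δb = 2.9 ft, d̄ = (3.07+0.00)/2 = 1.535, v̄ = (2.09+0.00)/2 = 1.045 → q = 2.9×1.535×1.045 = 4.652 ft³/s
Q = Σ q = 100.3 ft³/s

100 ft³/s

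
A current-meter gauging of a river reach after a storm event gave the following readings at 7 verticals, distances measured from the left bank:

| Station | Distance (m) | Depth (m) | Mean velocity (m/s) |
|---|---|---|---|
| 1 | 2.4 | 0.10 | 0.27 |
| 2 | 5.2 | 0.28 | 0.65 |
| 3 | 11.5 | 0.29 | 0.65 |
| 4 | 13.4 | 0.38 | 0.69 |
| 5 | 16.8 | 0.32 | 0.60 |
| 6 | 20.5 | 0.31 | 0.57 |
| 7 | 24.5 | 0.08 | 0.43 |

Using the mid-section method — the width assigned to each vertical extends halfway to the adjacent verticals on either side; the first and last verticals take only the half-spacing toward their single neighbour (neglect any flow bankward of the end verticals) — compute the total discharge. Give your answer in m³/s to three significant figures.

3.76 m³/s

w_1 = (5.2 − 2.4)/2 = 1.4 m; q_1 = 0.27 × 0.10 × 1.4 = 0.03780 m³/s
w_2 = (11.5 − 2.4)/2 = 4.55 m; q_2 = 0.65 × 0.28 × 4.55 = 0.8281 m³/s
w_3 = (13.4 − 5.2)/2 = 4.1 m; q_3 = 0.65 × 0.29 × 4.1 = 0.7729 m³/s
w_4 = (16.8 − 11.5)/2 = 2.65 m; q_4 = 0.69 × 0.38 × 2.65 = 0.6948 m³/s
w_5 = (20.5 − 13.4)/2 = 3.55 m; q_5 = 0.60 × 0.32 × 3.55 = 0.6816 m³/s
w_6 = (24.5 − 16.8)/2 = 3.85 m; q_6 = 0.57 × 0.31 × 3.85 = 0.6803 m³/s
w_7 = (24.5 − 20.5)/2 = 2 m; q_7 = 0.43 × 0.08 × 2 = 0.06880 m³/s
Q = Σ qᵢ = 3.764 m³/s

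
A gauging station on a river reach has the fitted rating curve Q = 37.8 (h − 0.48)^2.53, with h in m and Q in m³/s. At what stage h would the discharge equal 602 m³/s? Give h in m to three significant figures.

3.47 m

h − h₀ = (Q/C)^(1/b) = (602/37.8)^(1/2.53) = 2.986 m
h = 0.48 + 2.986 = 3.466 m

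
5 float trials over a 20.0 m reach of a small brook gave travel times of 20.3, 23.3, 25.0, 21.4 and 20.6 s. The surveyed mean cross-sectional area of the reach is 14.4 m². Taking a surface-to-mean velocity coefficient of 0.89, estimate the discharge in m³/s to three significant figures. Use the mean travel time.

11.6 m³/s

t̄ = (20.3 + 23.3 + 25.0 + 21.4 + 20.6) / 5 = 22.12 s
v_surface = L / t̄ = 20.0 / 22.12 = 0.9042 m/s
v_mean = 0.89 × 0.9042 = 0.8047 m/s
Q = A × v_mean = 14.4 × 0.8047 = 11.59 m³/s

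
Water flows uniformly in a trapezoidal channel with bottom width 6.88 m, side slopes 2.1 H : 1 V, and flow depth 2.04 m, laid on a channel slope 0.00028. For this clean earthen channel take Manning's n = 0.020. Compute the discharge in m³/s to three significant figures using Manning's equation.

A = (b + z·y)·y = (6.88 + 2.1×2.04)×2.04 = 22.77 m²
P = b + 2y√(1+z²) = 6.88 + 2×2.04×√(1+2.1²) = 16.37 m
R = A/P = 22.77/16.37 = 1.391 m
Q = (1/n)·A·R^(2/3)·S^(1/2) = (1/0.020) × 22.77 × 1.391^(2/3) × 0.00028^(1/2) = 23.75 m³/s

23.7 m³/s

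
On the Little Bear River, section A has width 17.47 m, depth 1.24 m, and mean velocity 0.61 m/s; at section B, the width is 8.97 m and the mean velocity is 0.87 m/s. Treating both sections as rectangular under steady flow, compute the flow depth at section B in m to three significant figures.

Q = A₁V₁ = (17.47×1.24) × 0.61 = 13.21 m³/s
d₂ = Q/(b₂ V₂) = 13.21/(8.97×0.87) = 1.693 m

1.69 m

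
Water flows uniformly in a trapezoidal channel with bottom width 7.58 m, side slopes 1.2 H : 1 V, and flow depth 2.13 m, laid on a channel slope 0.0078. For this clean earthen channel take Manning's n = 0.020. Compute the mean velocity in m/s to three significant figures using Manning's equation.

A = (b + z·y)·y = (7.58 + 1.2×2.13)×2.13 = 21.59 m²
P = b + 2y√(1+z²) = 7.58 + 2×2.13×√(1+1.2²) = 14.23 m
R = A/P = 21.59/14.23 = 1.517 m
Q = (1/n)·A·R^(2/3)·S^(1/2) = (1/0.020) × 21.59 × 1.517^(2/3) × 0.0078^(1/2) = 125.9 m³/s
V = Q/A = 125.9/21.59 = 5.829 m/s

5.83 m/s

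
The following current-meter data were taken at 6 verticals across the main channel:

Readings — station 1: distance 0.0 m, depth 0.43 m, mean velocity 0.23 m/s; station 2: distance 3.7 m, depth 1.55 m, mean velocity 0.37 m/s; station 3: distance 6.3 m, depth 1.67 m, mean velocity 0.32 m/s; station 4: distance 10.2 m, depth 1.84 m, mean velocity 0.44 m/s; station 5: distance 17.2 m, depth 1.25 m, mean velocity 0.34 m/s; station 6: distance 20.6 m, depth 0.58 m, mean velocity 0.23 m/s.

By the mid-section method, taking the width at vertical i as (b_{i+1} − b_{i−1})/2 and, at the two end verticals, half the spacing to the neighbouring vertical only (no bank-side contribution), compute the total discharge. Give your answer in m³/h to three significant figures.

w_1 = (3.7 − 0.0)/2 = 1.85 m; q_1 = 0.23 × 0.43 × 1.85 = 0.1830 m³/s
w_2 = (6.3 − 0.0)/2 = 3.15 m; q_2 = 0.37 × 1.55 × 3.15 = 1.807 m³/s
w_3 = (10.2 − 3.7)/2 = 3.25 m; q_3 = 0.32 × 1.67 × 3.25 = 1.737 m³/s
w_4 = (17.2 − 6.3)/2 = 5.45 m; q_4 = 0.44 × 1.84 × 5.45 = 4.412 m³/s
w_5 = (20.6 − 10.2)/2 = 5.2 m; q_5 = 0.34 × 1.25 × 5.2 = 2.210 m³/s
w_6 = (20.6 − 17.2)/2 = 1.7 m; q_6 = 0.23 × 0.58 × 1.7 = 0.2268 m³/s
Q = Σ qᵢ = 10.58 m³/s
= 10.58 × 3600 = 38070 m³/h

38100 m³/h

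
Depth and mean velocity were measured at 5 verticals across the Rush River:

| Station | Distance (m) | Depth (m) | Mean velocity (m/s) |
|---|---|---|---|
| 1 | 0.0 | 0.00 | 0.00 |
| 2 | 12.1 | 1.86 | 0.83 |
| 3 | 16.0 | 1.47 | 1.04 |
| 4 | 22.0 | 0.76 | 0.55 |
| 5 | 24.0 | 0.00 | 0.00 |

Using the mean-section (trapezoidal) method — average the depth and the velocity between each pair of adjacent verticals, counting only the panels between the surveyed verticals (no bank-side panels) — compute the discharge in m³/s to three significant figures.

16.3 m³/s

Panel 1-2: Δb = 12.1 m, d̄ = (0.00+1.86)/2 = 0.93, v̄ = (0.00+0.83)/2 = 0.415 → q = 12.1×0.93×0.415 = 4.670 m³/s
Panel 2-3: Δb = 3.9 m, d̄ = (1.86+1.47)/2 = 1.665, v̄ = (0.83+1.04)/2 = 0.935 → q = 3.9×1.665×0.935 = 6.071 m³/s
Panel 3-4: Δb = 6 m, d̄ = (1.47+0.76)/2 = 1.115, v̄ = (1.04+0.55)/2 = 0.795 → q = 6×1.115×0.795 = 5.319 m³/s
Panel 4-5: Δb = 2 m, d̄ = (0.76+0.00)/2 = 0.38, v̄ = (0.55+0.00)/2 = 0.275 → q = 2×0.38×0.275 = 0.2090 m³/s
Q = Σ q = 16.27 m³/s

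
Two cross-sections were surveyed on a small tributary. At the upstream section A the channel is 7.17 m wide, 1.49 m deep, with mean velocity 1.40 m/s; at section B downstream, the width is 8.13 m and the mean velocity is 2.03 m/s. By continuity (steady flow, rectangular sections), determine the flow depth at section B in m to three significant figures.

Q = A₁V₁ = (7.17×1.49) × 1.40 = 14.96 m³/s
d₂ = Q/(b₂ V₂) = 14.96/(8.13×2.03) = 0.9062 m

0.906 m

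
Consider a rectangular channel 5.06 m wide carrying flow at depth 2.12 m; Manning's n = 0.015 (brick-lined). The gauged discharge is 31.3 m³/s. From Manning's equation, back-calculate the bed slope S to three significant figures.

0.00158

A = b·y = 5.06 × 2.12 = 10.73 m²
P = b + 2y = 5.06 + 2×2.12 = 9.300 m
R = A/P = 10.73/9.300 = 1.153 m
S = (Q·n / (1·A·R^(2/3)))² = (31.3×0.015 / (1×10.73×1.100))² = 0.001584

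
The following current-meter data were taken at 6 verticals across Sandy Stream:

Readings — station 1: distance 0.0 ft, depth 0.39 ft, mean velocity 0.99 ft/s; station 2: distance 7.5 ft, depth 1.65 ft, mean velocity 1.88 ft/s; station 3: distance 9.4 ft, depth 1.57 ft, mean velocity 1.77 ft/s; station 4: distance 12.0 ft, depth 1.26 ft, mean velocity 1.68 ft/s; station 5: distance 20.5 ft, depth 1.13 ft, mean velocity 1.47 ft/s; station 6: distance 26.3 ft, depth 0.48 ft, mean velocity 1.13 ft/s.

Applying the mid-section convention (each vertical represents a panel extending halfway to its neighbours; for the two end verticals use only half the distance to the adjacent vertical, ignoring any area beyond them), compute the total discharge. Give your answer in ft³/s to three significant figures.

w_1 = (7.5 − 0.0)/2 = 3.75 ft; q_1 = 0.99 × 0.39 × 3.75 = 1.448 ft³/s
w_2 = (9.4 − 0.0)/2 = 4.7 ft; q_2 = 1.88 × 1.65 × 4.7 = 14.58 ft³/s
w_3 = (12.0 − 7.5)/2 = 2.25 ft; q_3 = 1.77 × 1.57 × 2.25 = 6.253 ft³/s
w_4 = (20.5 − 9.4)/2 = 5.55 ft; q_4 = 1.68 × 1.26 × 5.55 = 11.75 ft³/s
w_5 = (26.3 − 12.0)/2 = 7.15 ft; q_5 = 1.47 × 1.13 × 7.15 = 11.88 ft³/s
w_6 = (26.3 − 20.5)/2 = 2.9 ft; q_6 = 1.13 × 0.48 × 2.9 = 1.573 ft³/s
Q = Σ qᵢ = 47.48 ft³/s

47.5 ft³/s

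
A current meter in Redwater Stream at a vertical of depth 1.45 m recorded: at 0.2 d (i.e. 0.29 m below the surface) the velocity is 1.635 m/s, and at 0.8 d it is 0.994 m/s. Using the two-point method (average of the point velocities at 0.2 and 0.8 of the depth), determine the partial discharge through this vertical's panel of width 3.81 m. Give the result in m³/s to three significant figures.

7.26 m³/s

v̄ = (1.635 + 0.994) / 2 = 1.315 m/s
q = v̄ × d × w = 1.315 × 1.45 × 3.81 = 7.262 m³/s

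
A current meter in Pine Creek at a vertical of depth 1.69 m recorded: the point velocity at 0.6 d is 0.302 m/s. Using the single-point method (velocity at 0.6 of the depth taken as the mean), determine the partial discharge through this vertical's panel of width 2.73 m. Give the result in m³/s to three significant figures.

v̄ = v₀.₆ = 0.302 m/s
q = v̄ × d × w = 0.3020 × 1.69 × 2.73 = 1.393 m³/s

1.39 m³/s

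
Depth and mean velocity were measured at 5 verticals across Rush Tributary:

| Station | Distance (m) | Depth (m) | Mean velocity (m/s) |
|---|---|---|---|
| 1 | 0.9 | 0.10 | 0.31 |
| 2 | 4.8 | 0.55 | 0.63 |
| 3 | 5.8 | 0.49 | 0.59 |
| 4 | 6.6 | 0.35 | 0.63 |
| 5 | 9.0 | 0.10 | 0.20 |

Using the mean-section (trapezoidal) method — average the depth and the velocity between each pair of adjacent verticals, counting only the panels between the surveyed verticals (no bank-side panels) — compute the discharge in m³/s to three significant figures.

Panel 1-2: Δb = 3.9 m, d̄ = (0.10+0.55)/2 = 0.325, v̄ = (0.31+0.63)/2 = 0.47 → q = 3.9×0.325×0.47 = 0.5957 m³/s
Panel 2-3: Δb = 1 m, d̄ = (0.55+0.49)/2 = 0.52, v̄ = (0.63+0.59)/2 = 0.61 → q = 1×0.52×0.61 = 0.3172 m³/s
Panel 3-4: Δb = 0.8 m, d̄ = (0.49+0.35)/2 = 0.42, v̄ = (0.59+0.63)/2 = 0.61 → q = 0.8×0.42×0.61 = 0.2050 m³/s
Panel 4-5: Δb = 2.4 m, d̄ = (0.35+0.10)/2 = 0.225, v̄ = (0.63+0.20)/2 = 0.415 → q = 2.4×0.225×0.415 = 0.2241 m³/s
Q = Σ q = 1.342 m³/s

1.34 m³/s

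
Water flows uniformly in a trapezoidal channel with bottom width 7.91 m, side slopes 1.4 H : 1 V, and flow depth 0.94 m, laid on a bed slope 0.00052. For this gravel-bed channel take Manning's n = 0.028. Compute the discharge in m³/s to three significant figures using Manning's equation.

5.98 m³/s

A = (b + z·y)·y = (7.91 + 1.4×0.94)×0.94 = 8.672 m²
P = b + 2y√(1+z²) = 7.91 + 2×0.94×√(1+1.4²) = 11.14 m
R = A/P = 8.672/11.14 = 0.7782 m
Q = (1/n)·A·R^(2/3)·S^(1/2) = (1/0.028) × 8.672 × 0.7782^(2/3) × 0.00052^(1/2) = 5.975 m³/s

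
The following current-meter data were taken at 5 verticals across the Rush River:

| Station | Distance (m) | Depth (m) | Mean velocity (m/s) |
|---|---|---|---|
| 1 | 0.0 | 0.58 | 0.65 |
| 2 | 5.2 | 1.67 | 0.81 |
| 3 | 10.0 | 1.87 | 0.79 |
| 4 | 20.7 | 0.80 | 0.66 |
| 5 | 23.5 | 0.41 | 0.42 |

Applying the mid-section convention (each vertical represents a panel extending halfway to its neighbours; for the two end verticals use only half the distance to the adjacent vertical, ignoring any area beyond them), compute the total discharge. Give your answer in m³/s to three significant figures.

w_1 = (5.2 − 0.0)/2 = 2.6 m; q_1 = 0.65 × 0.58 × 2.6 = 0.9802 m³/s
w_2 = (10.0 − 0.0)/2 = 5 m; q_2 = 0.81 × 1.67 × 5 = 6.764 m³/s
w_3 = (20.7 − 5.2)/2 = 7.75 m; q_3 = 0.79 × 1.87 × 7.75 = 11.45 m³/s
w_4 = (23.5 − 10.0)/2 = 6.75 m; q_4 = 0.66 × 0.80 × 6.75 = 3.564 m³/s
w_5 = (23.5 − 20.7)/2 = 1.4 m; q_5 = 0.42 × 0.41 × 1.4 = 0.2411 m³/s
Q = Σ qᵢ = 23.00 m³/s

23.0 m³/s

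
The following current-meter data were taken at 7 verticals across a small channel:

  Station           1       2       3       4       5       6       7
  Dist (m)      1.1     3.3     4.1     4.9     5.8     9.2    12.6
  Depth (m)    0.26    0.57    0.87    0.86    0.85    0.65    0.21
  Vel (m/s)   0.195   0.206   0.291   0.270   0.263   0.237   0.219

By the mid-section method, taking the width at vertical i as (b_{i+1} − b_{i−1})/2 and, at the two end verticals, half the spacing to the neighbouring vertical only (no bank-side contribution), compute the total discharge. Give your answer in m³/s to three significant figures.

w_1 = (3.3 − 1.1)/2 = 1.1 m; q_1 = 0.195 × 0.26 × 1.1 = 0.05577 m³/s
w_2 = (4.1 − 1.1)/2 = 1.5 m; q_2 = 0.206 × 0.57 × 1.5 = 0.1761 m³/s
w_3 = (4.9 − 3.3)/2 = 0.8 m; q_3 = 0.291 × 0.87 × 0.8 = 0.2025 m³/s
w_4 = (5.8 − 4.1)/2 = 0.85 m; q_4 = 0.270 × 0.86 × 0.85 = 0.1974 m³/s
w_5 = (9.2 − 4.9)/2 = 2.15 m; q_5 = 0.263 × 0.85 × 2.15 = 0.4806 m³/s
w_6 = (12.6 − 5.8)/2 = 3.4 m; q_6 = 0.237 × 0.65 × 3.4 = 0.5238 m³/s
w_7 = (12.6 − 9.2)/2 = 1.7 m; q_7 = 0.219 × 0.21 × 1.7 = 0.07818 m³/s
Q = Σ qᵢ = 1.714 m³/s

1.71 m³/s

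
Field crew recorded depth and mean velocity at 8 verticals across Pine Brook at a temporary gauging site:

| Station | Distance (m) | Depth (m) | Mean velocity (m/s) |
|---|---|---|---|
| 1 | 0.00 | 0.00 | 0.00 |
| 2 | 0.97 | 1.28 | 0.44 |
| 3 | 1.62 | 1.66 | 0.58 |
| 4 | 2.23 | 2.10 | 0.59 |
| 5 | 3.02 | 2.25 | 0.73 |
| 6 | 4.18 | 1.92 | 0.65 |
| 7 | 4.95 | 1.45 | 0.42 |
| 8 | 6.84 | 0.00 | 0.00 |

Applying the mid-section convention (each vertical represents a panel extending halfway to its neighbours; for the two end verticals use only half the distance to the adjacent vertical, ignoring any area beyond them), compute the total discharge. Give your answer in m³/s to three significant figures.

5.55 m³/s

w_2 = (1.62 − 0.00)/2 = 0.81 m; q_2 = 0.44 × 1.28 × 0.81 = 0.4562 m³/s
w_3 = (2.23 − 0.97)/2 = 0.63 m; q_3 = 0.58 × 1.66 × 0.63 = 0.6066 m³/s
w_4 = (3.02 − 1.62)/2 = 0.7 m; q_4 = 0.59 × 2.10 × 0.7 = 0.8673 m³/s
w_5 = (4.18 − 2.23)/2 = 0.975 m; q_5 = 0.73 × 2.25 × 0.975 = 1.601 m³/s
w_6 = (4.95 − 3.02)/2 = 0.965 m; q_6 = 0.65 × 1.92 × 0.965 = 1.204 m³/s
w_7 = (6.84 − 4.18)/2 = 1.33 m; q_7 = 0.42 × 1.45 × 1.33 = 0.8100 m³/s
Stations 1, 8 contribute zero (depth or velocity is 0).
Q = Σ qᵢ = 5.546 m³/s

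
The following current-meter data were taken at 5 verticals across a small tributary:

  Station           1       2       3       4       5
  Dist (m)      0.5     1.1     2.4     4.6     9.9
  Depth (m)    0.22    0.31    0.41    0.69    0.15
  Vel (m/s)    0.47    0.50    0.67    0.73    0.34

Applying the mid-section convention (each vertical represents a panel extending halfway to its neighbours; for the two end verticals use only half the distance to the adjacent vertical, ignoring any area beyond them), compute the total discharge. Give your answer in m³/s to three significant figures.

2.68 m³/s

w_1 = (1.1 − 0.5)/2 = 0.3 m; q_1 = 0.47 × 0.22 × 0.3 = 0.03102 m³/s
w_2 = (2.4 − 0.5)/2 = 0.95 m; q_2 = 0.50 × 0.31 × 0.95 = 0.1473 m³/s
w_3 = (4.6 − 1.1)/2 = 1.75 m; q_3 = 0.67 × 0.41 × 1.75 = 0.4807 m³/s
w_4 = (9.9 − 2.4)/2 = 3.75 m; q_4 = 0.73 × 0.69 × 3.75 = 1.889 m³/s
w_5 = (9.9 − 4.6)/2 = 2.65 m; q_5 = 0.34 × 0.15 × 2.65 = 0.1352 m³/s
Q = Σ qᵢ = 2.683 m³/s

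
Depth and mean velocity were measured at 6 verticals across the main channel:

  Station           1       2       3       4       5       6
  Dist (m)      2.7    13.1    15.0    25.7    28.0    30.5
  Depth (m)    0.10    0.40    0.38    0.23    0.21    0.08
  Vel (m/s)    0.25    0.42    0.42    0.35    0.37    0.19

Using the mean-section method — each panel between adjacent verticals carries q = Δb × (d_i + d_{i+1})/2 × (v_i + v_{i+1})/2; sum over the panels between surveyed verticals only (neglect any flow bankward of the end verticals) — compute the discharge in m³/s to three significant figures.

2.72 m³/s

Panel 1-2: Δb = 10.4 m, d̄ = (0.10+0.40)/2 = 0.25, v̄ = (0.25+0.42)/2 = 0.335 → q = 10.4×0.25×0.335 = 0.8710 m³/s
Panel 2-3: Δb = 1.9 m, d̄ = (0.40+0.38)/2 = 0.39, v̄ = (0.42+0.42)/2 = 0.42 → q = 1.9×0.39×0.42 = 0.3112 m³/s
Panel 3-4: Δb = 10.7 m, d̄ = (0.38+0.23)/2 = 0.305, v̄ = (0.42+0.35)/2 = 0.385 → q = 10.7×0.305×0.385 = 1.256 m³/s
Panel 4-5: Δb = 2.3 m, d̄ = (0.23+0.21)/2 = 0.22, v̄ = (0.35+0.37)/2 = 0.36 → q = 2.3×0.22×0.36 = 0.1822 m³/s
Panel 5-6: Δb = 2.5 m, d̄ = (0.21+0.08)/2 = 0.145, v̄ = (0.37+0.19)/2 = 0.28 → q = 2.5×0.145×0.28 = 0.1015 m³/s
Q = Σ q = 2.722 m³/s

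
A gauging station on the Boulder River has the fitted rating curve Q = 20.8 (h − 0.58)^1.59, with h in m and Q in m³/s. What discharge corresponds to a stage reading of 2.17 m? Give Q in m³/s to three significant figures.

43.5 m³/s

Q = 20.8 × (2.17 − 0.58)^1.59 = 20.8 × 1.59^1.59 = 43.48 m³/s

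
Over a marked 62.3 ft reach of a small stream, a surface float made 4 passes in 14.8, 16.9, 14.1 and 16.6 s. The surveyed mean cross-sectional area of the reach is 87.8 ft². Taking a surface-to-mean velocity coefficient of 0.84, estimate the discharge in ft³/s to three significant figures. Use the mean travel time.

t̄ = (14.8 + 16.9 + 14.1 + 16.6) / 4 = 15.6 s
v_surface = L / t̄ = 62.3 / 15.6 = 3.994 ft/s
v_mean = 0.84 × 3.994 = 3.355 ft/s
Q = A × v_mean = 87.8 × 3.355 = 294.5 ft³/s

295 ft³/s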